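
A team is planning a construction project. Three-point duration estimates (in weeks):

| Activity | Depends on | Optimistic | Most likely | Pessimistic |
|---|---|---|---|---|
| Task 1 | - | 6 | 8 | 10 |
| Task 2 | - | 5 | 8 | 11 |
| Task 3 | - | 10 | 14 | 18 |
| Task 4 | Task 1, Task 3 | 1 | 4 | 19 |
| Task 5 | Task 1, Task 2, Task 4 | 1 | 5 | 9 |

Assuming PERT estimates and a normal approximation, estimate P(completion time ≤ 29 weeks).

te_Task 1 = (6 + 4·8 + 10)/6 = 48/6 = 8; σ²_Task 1 = ((10−6)/6)² = 0.444
te_Task 2 = (5 + 4·8 + 11)/6 = 48/6 = 8; σ²_Task 2 = ((11−5)/6)² = 1.000
te_Task 3 = (10 + 4·14 + 18)/6 = 84/6 = 14; σ²_Task 3 = ((18−10)/6)² = 1.778
te_Task 4 = (1 + 4·4 + 19)/6 = 36/6 = 6; σ²_Task 4 = ((19−1)/6)² = 9.000
te_Task 5 = (1 + 4·5 + 9)/6 = 30/6 = 5; σ²_Task 5 = ((9−1)/6)² = 1.778

Forward pass:
ES_Task 1 = 0; EF_Task 1 = 8
ES_Task 2 = 0; EF_Task 2 = 8
ES_Task 3 = 0; EF_Task 3 = 14
ES_Task 4 = max(EF_Task 1=8, EF_Task 3=14) = 14; EF_Task 4 = 14+6 = 20
ES_Task 5 = max(EF_Task 1=8, EF_Task 2=8, EF_Task 4=20) = 20; EF_Task 5 = 20+5 = 25
Expected project duration μ = 25 weeks. Critical path: Task 3 → Task 4 → Task 5.

Variance along critical path = 1.778 + 9.000 + 1.778 = 12.556; σ = √12.556 = 3.543 weeks.
Z = (29 − 25) / 3.543 = 1.129
P(T ≤ 29) = Φ(1.129) ≈ 0.871

0.871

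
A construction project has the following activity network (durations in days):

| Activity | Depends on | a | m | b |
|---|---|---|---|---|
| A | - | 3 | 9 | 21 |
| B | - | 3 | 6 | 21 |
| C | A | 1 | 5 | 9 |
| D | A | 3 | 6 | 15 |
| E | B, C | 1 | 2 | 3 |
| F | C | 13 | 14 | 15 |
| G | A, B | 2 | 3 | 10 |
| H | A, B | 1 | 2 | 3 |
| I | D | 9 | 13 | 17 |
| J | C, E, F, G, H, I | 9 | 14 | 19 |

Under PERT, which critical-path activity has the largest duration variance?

A

te_A = (3 + 4·9 + 21)/6 = 60/6 = 10; σ²_A = ((21−3)/6)² = 9.000
te_B = (3 + 4·6 + 21)/6 = 48/6 = 8; σ²_B = ((21−3)/6)² = 9.000
te_C = (1 + 4·5 + 9)/6 = 30/6 = 5; σ²_C = ((9−1)/6)² = 1.778
te_D = (3 + 4·6 + 15)/6 = 42/6 = 7; σ²_D = ((15−3)/6)² = 4.000
te_E = (1 + 4·2 + 3)/6 = 12/6 = 2; σ²_E = ((3−1)/6)² = 0.111
te_F = (13 + 4·14 + 15)/6 = 84/6 = 14; σ²_F = ((15−13)/6)² = 0.111
te_G = (2 + 4·3 + 10)/6 = 24/6 = 4; σ²_G = ((10−2)/6)² = 1.778
te_H = (1 + 4·2 + 3)/6 = 12/6 = 2; σ²_H = ((3−1)/6)² = 0.111
te_I = (9 + 4·13 + 17)/6 = 78/6 = 13; σ²_I = ((17−9)/6)² = 1.778
te_J = (9 + 4·14 + 19)/6 = 84/6 = 14; σ²_J = ((19−9)/6)² = 2.778

Forward pass:
ES_A = 0; EF_A = 10
ES_B = 0; EF_B = 8
ES_C = 10; EF_C = 10+5 = 15
ES_D = 10; EF_D = 10+7 = 17
ES_E = max(EF_B=8, EF_C=15) = 15; EF_E = 15+2 = 17
ES_F = 15; EF_F = 15+14 = 29
ES_G = max(EF_A=10, EF_B=8) = 10; EF_G = 10+4 = 14
ES_H = max(EF_A=10, EF_B=8) = 10; EF_H = 10+2 = 12
ES_I = 17; EF_I = 17+13 = 30
ES_J = max(EF_C=15, EF_E=17, EF_F=29, EF_G=14, EF_H=12, EF_I=30) = 30; EF_J = 30+14 = 44
Expected project duration μ = 44 days. Critical path: A → D → I → J.

Variances on critical path: σ²_A=9.000, σ²_D=4.000, σ²_I=1.778, σ²_J=2.778.
Largest is σ²_A = 9.000.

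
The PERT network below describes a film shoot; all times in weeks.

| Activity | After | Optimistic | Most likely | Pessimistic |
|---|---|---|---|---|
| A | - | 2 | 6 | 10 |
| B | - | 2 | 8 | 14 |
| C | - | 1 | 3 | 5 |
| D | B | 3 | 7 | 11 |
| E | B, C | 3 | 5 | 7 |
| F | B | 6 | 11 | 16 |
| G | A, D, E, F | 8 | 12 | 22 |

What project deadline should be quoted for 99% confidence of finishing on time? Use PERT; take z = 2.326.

te_A = (2 + 4·6 + 10)/6 = 36/6 = 6; σ²_A = ((10−2)/6)² = 1.778
te_B = (2 + 4·8 + 14)/6 = 48/6 = 8; σ²_B = ((14−2)/6)² = 4.000
te_C = (1 + 4·3 + 5)/6 = 18/6 = 3; σ²_C = ((5−1)/6)² = 0.444
te_D = (3 + 4·7 + 11)/6 = 42/6 = 7; σ²_D = ((11−3)/6)² = 1.778
te_E = (3 + 4·5 + 7)/6 = 30/6 = 5; σ²_E = ((7−3)/6)² = 0.444
te_F = (6 + 4·11 + 16)/6 = 66/6 = 11; σ²_F = ((16−6)/6)² = 2.778
te_G = (8 + 4·12 + 22)/6 = 78/6 = 13; σ²_G = ((22−8)/6)² = 5.444

Forward pass:
ES_A = 0; EF_A = 6
ES_B = 0; EF_B = 8
ES_C = 0; EF_C = 3
ES_D = 8; EF_D = 8+7 = 15
ES_E = max(EF_B=8, EF_C=3) = 8; EF_E = 8+5 = 13
ES_F = 8; EF_F = 8+11 = 19
ES_G = max(EF_A=6, EF_D=15, EF_E=13, EF_F=19) = 19; EF_G = 19+13 = 32
Expected project duration μ = 32 weeks. Critical path: B → F → G.

Variance along critical path = 4.000 + 2.778 + 5.444 = 12.222; σ = 3.496 weeks.
D = μ + z·σ = 32 + 2.326·3.496 = 40.1 weeks

40.1 weeks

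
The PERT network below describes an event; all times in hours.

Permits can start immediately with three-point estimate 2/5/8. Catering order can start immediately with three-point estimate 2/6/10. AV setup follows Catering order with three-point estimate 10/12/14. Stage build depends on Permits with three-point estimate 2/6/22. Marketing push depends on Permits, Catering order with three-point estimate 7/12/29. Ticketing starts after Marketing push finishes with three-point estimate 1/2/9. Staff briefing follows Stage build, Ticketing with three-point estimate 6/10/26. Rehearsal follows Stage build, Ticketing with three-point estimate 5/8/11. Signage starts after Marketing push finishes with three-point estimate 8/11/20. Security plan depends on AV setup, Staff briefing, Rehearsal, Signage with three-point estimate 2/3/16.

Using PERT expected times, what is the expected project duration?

40 hours

te_Permits = (2 + 4·5 + 8)/6 = 30/6 = 5
te_Catering order = (2 + 4·6 + 10)/6 = 36/6 = 6
te_AV setup = (10 + 4·12 + 14)/6 = 72/6 = 12
te_Stage build = (2 + 4·6 + 22)/6 = 48/6 = 8
te_Marketing push = (7 + 4·12 + 29)/6 = 84/6 = 14
te_Ticketing = (1 + 4·2 + 9)/6 = 18/6 = 3
te_Staff briefing = (6 + 4·10 + 26)/6 = 72/6 = 12
te_Rehearsal = (5 + 4·8 + 11)/6 = 48/6 = 8
te_Signage = (8 + 4·11 + 20)/6 = 72/6 = 12
te_Security plan = (2 + 4·3 + 16)/6 = 30/6 = 5

Forward pass:
ES_Permits = 0; EF_Permits = 5
ES_Catering order = 0; EF_Catering order = 6
ES_AV setup = 6; EF_AV setup = 6+12 = 18
ES_Stage build = 5; EF_Stage build = 5+8 = 13
ES_Marketing push = max(EF_Permits=5, EF_Catering order=6) = 6; EF_Marketing push = 6+14 = 20
ES_Ticketing = 20; EF_Ticketing = 20+3 = 23
ES_Staff briefing = max(EF_Stage build=13, EF_Ticketing=23) = 23; EF_Staff briefing = 23+12 = 35
ES_Rehearsal = max(EF_Stage build=13, EF_Ticketing=23) = 23; EF_Rehearsal = 23+8 = 31
ES_Signage = 20; EF_Signage = 20+12 = 32
ES_Security plan = max(EF_AV setup=18, EF_Staff briefing=35, EF_Rehearsal=31, EF_Signage=32) = 35; EF_Security plan = 35+5 = 40
Expected project duration μ = 40 hours. Critical path: Catering order → Marketing push → Ticketing → Staff briefing → Security plan.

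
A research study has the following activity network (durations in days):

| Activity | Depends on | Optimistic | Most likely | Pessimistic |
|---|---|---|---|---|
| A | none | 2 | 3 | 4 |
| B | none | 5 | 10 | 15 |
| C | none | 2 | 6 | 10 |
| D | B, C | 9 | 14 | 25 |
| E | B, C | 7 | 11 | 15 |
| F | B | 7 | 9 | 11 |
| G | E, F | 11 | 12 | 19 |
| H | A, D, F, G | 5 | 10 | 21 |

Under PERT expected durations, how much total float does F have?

2 days

te_A = (2 + 4·3 + 4)/6 = 18/6 = 3
te_B = (5 + 4·10 + 15)/6 = 60/6 = 10
te_C = (2 + 4·6 + 10)/6 = 36/6 = 6
te_D = (9 + 4·14 + 25)/6 = 90/6 = 15
te_E = (7 + 4·11 + 15)/6 = 66/6 = 11
te_F = (7 + 4·9 + 11)/6 = 54/6 = 9
te_G = (11 + 4·12 + 19)/6 = 78/6 = 13
te_H = (5 + 4·10 + 21)/6 = 66/6 = 11

Forward pass:
ES_A = 0; EF_A = 3
ES_B = 0; EF_B = 10
ES_C = 0; EF_C = 6
ES_D = max(EF_B=10, EF_C=6) = 10; EF_D = 10+15 = 25
ES_E = max(EF_B=10, EF_C=6) = 10; EF_E = 10+11 = 21
ES_F = 10; EF_F = 10+9 = 19
ES_G = max(EF_E=21, EF_F=19) = 21; EF_G = 21+13 = 34
ES_H = max(EF_A=3, EF_D=25, EF_F=19, EF_G=34) = 34; EF_H = 34+11 = 45
Expected project duration μ = 45 days. Critical path: B → E → G → H.

Backward pass:
LF_H = 45; LS_H = 45−11 = 34
LF_G = LS_H = 34; LS_G = 34−13 = 21
LF_F = min(LS_G=21, LS_H=34) = 21; LS_F = 21−9 = 12
LF_E = LS_G = 21; LS_E = 21−11 = 10
LF_D = LS_H = 34; LS_D = 34−15 = 19
LF_C = min(LS_D=19, LS_E=10) = 10; LS_C = 10−6 = 4
LF_B = min(LS_D=19, LS_E=10, LS_F=12) = 10; LS_B = 10−10 = 0
LF_A = LS_H = 34; LS_A = 34−3 = 31
Slack_F = LS_F − ES_F = 12 − 10 = 2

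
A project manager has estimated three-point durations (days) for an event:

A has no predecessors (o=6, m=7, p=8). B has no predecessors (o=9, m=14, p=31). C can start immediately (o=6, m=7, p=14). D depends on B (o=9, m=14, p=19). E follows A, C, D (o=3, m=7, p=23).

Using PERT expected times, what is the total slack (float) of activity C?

22 days

te_A = (6 + 4·7 + 8)/6 = 42/6 = 7
te_B = (9 + 4·14 + 31)/6 = 96/6 = 16
te_C = (6 + 4·7 + 14)/6 = 48/6 = 8
te_D = (9 + 4·14 + 19)/6 = 84/6 = 14
te_E = (3 + 4·7 + 23)/6 = 54/6 = 9

Forward pass:
ES_A = 0; EF_A = 7
ES_B = 0; EF_B = 16
ES_C = 0; EF_C = 8
ES_D = 16; EF_D = 16+14 = 30
ES_E = max(EF_A=7, EF_C=8, EF_D=30) = 30; EF_E = 30+9 = 39
Expected project duration μ = 39 days. Critical path: B → D → E.

Backward pass:
LF_E = 39; LS_E = 39−9 = 30
LF_D = LS_E = 30; LS_D = 30−14 = 16
LF_C = LS_E = 30; LS_C = 30−8 = 22
LF_B = LS_D = 16; LS_B = 16−16 = 0
LF_A = LS_E = 30; LS_A = 30−7 = 23
Slack_C = LS_C − ES_C = 22 − 0 = 22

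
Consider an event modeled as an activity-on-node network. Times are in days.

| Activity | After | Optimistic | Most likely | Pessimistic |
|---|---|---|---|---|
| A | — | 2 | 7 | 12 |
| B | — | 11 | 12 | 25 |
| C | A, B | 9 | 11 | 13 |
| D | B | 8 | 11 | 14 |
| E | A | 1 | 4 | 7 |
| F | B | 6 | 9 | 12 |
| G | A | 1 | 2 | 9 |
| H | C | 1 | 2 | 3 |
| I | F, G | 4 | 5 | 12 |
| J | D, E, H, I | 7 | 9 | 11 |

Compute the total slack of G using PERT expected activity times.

te_A = (2 + 4·7 + 12)/6 = 42/6 = 7
te_B = (11 + 4·12 + 25)/6 = 84/6 = 14
te_C = (9 + 4·11 + 13)/6 = 66/6 = 11
te_D = (8 + 4·11 + 14)/6 = 66/6 = 11
te_E = (1 + 4·4 + 7)/6 = 24/6 = 4
te_F = (6 + 4·9 + 12)/6 = 54/6 = 9
te_G = (1 + 4·2 + 9)/6 = 18/6 = 3
te_H = (1 + 4·2 + 3)/6 = 12/6 = 2
te_I = (4 + 4·5 + 12)/6 = 36/6 = 6
te_J = (7 + 4·9 + 11)/6 = 54/6 = 9

Forward pass:
ES_A = 0; EF_A = 7
ES_B = 0; EF_B = 14
ES_C = max(EF_A=7, EF_B=14) = 14; EF_C = 14+11 = 25
ES_D = 14; EF_D = 14+11 = 25
ES_E = 7; EF_E = 7+4 = 11
ES_F = 14; EF_F = 14+9 = 23
ES_G = 7; EF_G = 7+3 = 10
ES_H = 25; EF_H = 25+2 = 27
ES_I = max(EF_F=23, EF_G=10) = 23; EF_I = 23+6 = 29
ES_J = max(EF_D=25, EF_E=11, EF_H=27, EF_I=29) = 29; EF_J = 29+9 = 38
Expected project duration μ = 38 days. Critical path: B → F → I → J.

Backward pass:
LF_J = 38; LS_J = 38−9 = 29
LF_I = LS_J = 29; LS_I = 29−6 = 23
LF_H = LS_J = 29; LS_H = 29−2 = 27
LF_G = LS_I = 23; LS_G = 23−3 = 20
LF_F = LS_I = 23; LS_F = 23−9 = 14
LF_E = LS_J = 29; LS_E = 29−4 = 25
LF_D = LS_J = 29; LS_D = 29−11 = 18
LF_C = LS_H = 27; LS_C = 27−11 = 16
LF_B = min(LS_C=16, LS_D=18, LS_F=14) = 14; LS_B = 14−14 = 0
LF_A = min(LS_C=16, LS_E=25, LS_G=20) = 16; LS_A = 16−7 = 9
Slack_G = LS_G − ES_G = 20 − 7 = 13

13 days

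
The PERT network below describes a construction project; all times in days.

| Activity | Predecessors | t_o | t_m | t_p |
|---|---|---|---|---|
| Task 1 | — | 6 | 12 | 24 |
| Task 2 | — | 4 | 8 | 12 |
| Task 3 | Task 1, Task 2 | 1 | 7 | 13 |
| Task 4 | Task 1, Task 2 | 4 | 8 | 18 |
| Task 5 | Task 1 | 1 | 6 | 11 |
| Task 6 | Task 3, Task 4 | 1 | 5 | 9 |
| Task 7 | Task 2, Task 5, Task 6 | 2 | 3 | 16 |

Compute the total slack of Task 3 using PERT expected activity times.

te_Task 1 = (6 + 4·12 + 24)/6 = 78/6 = 13
te_Task 2 = (4 + 4·8 + 12)/6 = 48/6 = 8
te_Task 3 = (1 + 4·7 + 13)/6 = 42/6 = 7
te_Task 4 = (4 + 4·8 + 18)/6 = 54/6 = 9
te_Task 5 = (1 + 4·6 + 11)/6 = 36/6 = 6
te_Task 6 = (1 + 4·5 + 9)/6 = 30/6 = 5
te_Task 7 = (2 + 4·3 + 16)/6 = 30/6 = 5

Forward pass:
ES_Task 1 = 0; EF_Task 1 = 13
ES_Task 2 = 0; EF_Task 2 = 8
ES_Task 3 = max(EF_Task 1=13, EF_Task 2=8) = 13; EF_Task 3 = 13+7 = 20
ES_Task 4 = max(EF_Task 1=13, EF_Task 2=8) = 13; EF_Task 4 = 13+9 = 22
ES_Task 5 = 13; EF_Task 5 = 13+6 = 19
ES_Task 6 = max(EF_Task 3=20, EF_Task 4=22) = 22; EF_Task 6 = 22+5 = 27
ES_Task 7 = max(EF_Task 2=8, EF_Task 5=19, EF_Task 6=27) = 27; EF_Task 7 = 27+5 = 32
Expected project duration μ = 32 days. Critical path: Task 1 → Task 4 → Task 6 → Task 7.

Backward pass:
LF_Task 7 = 32; LS_Task 7 = 32−5 = 27
LF_Task 6 = LS_Task 7 = 27; LS_Task 6 = 27−5 = 22
LF_Task 5 = LS_Task 7 = 27; LS_Task 5 = 27−6 = 21
LF_Task 4 = LS_Task 6 = 22; LS_Task 4 = 22−9 = 13
LF_Task 3 = LS_Task 6 = 22; LS_Task 3 = 22−7 = 15
LF_Task 2 = min(LS_Task 3=15, LS_Task 4=13, LS_Task 7=27) = 13; LS_Task 2 = 13−8 = 5
LF_Task 1 = min(LS_Task 3=15, LS_Task 4=13, LS_Task 5=21) = 13; LS_Task 1 = 13−13 = 0
Slack_Task 3 = LS_Task 3 − ES_Task 3 = 15 − 13 = 2

2 days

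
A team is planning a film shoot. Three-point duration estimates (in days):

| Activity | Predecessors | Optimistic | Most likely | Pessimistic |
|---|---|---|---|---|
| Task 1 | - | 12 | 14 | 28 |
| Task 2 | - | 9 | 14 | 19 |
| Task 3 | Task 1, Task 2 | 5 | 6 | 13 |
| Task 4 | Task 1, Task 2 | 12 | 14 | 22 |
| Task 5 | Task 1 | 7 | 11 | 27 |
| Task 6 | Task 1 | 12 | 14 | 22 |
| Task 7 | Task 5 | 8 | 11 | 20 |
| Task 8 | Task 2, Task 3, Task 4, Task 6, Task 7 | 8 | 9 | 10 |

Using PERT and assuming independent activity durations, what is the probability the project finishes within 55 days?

te_Task 1 = (12 + 4·14 + 28)/6 = 96/6 = 16; σ²_Task 1 = ((28−12)/6)² = 7.111
te_Task 2 = (9 + 4·14 + 19)/6 = 84/6 = 14; σ²_Task 2 = ((19−9)/6)² = 2.778
te_Task 3 = (5 + 4·6 + 13)/6 = 42/6 = 7; σ²_Task 3 = ((13−5)/6)² = 1.778
te_Task 4 = (12 + 4·14 + 22)/6 = 90/6 = 15; σ²_Task 4 = ((22−12)/6)² = 2.778
te_Task 5 = (7 + 4·11 + 27)/6 = 78/6 = 13; σ²_Task 5 = ((27−7)/6)² = 11.111
te_Task 6 = (12 + 4·14 + 22)/6 = 90/6 = 15; σ²_Task 6 = ((22−12)/6)² = 2.778
te_Task 7 = (8 + 4·11 + 20)/6 = 72/6 = 12; σ²_Task 7 = ((20−8)/6)² = 4.000
te_Task 8 = (8 + 4·9 + 10)/6 = 54/6 = 9; σ²_Task 8 = ((10−8)/6)² = 0.111

Forward pass:
ES_Task 1 = 0; EF_Task 1 = 16
ES_Task 2 = 0; EF_Task 2 = 14
ES_Task 3 = max(EF_Task 1=16, EF_Task 2=14) = 16; EF_Task 3 = 16+7 = 23
ES_Task 4 = max(EF_Task 1=16, EF_Task 2=14) = 16; EF_Task 4 = 16+15 = 31
ES_Task 5 = 16; EF_Task 5 = 16+13 = 29
ES_Task 6 = 16; EF_Task 6 = 16+15 = 31
ES_Task 7 = 29; EF_Task 7 = 29+12 = 41
ES_Task 8 = max(EF_Task 2=14, EF_Task 3=23, EF_Task 4=31, EF_Task 6=31, EF_Task 7=41) = 41; EF_Task 8 = 41+9 = 50
Expected project duration μ = 50 days. Critical path: Task 1 → Task 5 → Task 7 → Task 8.

Variance along critical path = 7.111 + 11.111 + 4.000 + 0.111 = 22.333; σ = √22.333 = 4.726 days.
Z = (55 − 50) / 4.726 = 1.058
P(T ≤ 55) = Φ(1.058) ≈ 0.855

0.855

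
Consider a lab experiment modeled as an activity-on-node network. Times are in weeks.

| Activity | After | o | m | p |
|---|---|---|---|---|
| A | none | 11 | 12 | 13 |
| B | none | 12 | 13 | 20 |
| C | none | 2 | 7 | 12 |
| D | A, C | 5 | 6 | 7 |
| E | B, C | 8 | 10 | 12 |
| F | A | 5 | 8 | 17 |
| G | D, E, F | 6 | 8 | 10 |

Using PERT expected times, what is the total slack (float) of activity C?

7 weeks

te_A = (11 + 4·12 + 13)/6 = 72/6 = 12
te_B = (12 + 4·13 + 20)/6 = 84/6 = 14
te_C = (2 + 4·7 + 12)/6 = 42/6 = 7
te_D = (5 + 4·6 + 7)/6 = 36/6 = 6
te_E = (8 + 4·10 + 12)/6 = 60/6 = 10
te_F = (5 + 4·8 + 17)/6 = 54/6 = 9
te_G = (6 + 4·8 + 10)/6 = 48/6 = 8

Forward pass:
ES_A = 0; EF_A = 12
ES_B = 0; EF_B = 14
ES_C = 0; EF_C = 7
ES_D = max(EF_A=12, EF_C=7) = 12; EF_D = 12+6 = 18
ES_E = max(EF_B=14, EF_C=7) = 14; EF_E = 14+10 = 24
ES_F = 12; EF_F = 12+9 = 21
ES_G = max(EF_D=18, EF_E=24, EF_F=21) = 24; EF_G = 24+8 = 32
Expected project duration μ = 32 weeks. Critical path: B → E → G.

Backward pass:
LF_G = 32; LS_G = 32−8 = 24
LF_F = LS_G = 24; LS_F = 24−9 = 15
LF_E = LS_G = 24; LS_E = 24−10 = 14
LF_D = LS_G = 24; LS_D = 24−6 = 18
LF_C = min(LS_D=18, LS_E=14) = 14; LS_C = 14−7 = 7
LF_B = LS_E = 14; LS_B = 14−14 = 0
LF_A = min(LS_D=18, LS_F=15) = 15; LS_A = 15−12 = 3
Slack_C = LS_C − ES_C = 7 − 0 = 7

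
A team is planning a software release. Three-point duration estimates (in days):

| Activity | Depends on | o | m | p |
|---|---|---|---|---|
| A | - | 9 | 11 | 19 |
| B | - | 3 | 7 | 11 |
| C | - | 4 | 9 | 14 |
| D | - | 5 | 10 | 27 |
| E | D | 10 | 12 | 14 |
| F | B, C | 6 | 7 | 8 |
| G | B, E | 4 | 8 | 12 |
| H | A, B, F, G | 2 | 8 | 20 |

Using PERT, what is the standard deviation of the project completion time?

te_A = (9 + 4·11 + 19)/6 = 72/6 = 12; σ²_A = ((19−9)/6)² = 2.778
te_B = (3 + 4·7 + 11)/6 = 42/6 = 7; σ²_B = ((11−3)/6)² = 1.778
te_C = (4 + 4·9 + 14)/6 = 54/6 = 9; σ²_C = ((14−4)/6)² = 2.778
te_D = (5 + 4·10 + 27)/6 = 72/6 = 12; σ²_D = ((27−5)/6)² = 13.444
te_E = (10 + 4·12 + 14)/6 = 72/6 = 12; σ²_E = ((14−10)/6)² = 0.444
te_F = (6 + 4·7 + 8)/6 = 42/6 = 7; σ²_F = ((8−6)/6)² = 0.111
te_G = (4 + 4·8 + 12)/6 = 48/6 = 8; σ²_G = ((12−4)/6)² = 1.778
te_H = (2 + 4·8 + 20)/6 = 54/6 = 9; σ²_H = ((20−2)/6)² = 9.000

Forward pass:
ES_A = 0; EF_A = 12
ES_B = 0; EF_B = 7
ES_C = 0; EF_C = 9
ES_D = 0; EF_D = 12
ES_E = 12; EF_E = 12+12 = 24
ES_F = max(EF_B=7, EF_C=9) = 9; EF_F = 9+7 = 16
ES_G = max(EF_B=7, EF_E=24) = 24; EF_G = 24+8 = 32
ES_H = max(EF_A=12, EF_B=7, EF_F=16, EF_G=32) = 32; EF_H = 32+9 = 41
Expected project duration μ = 41 days. Critical path: D → E → G → H.

Variance along critical path = 13.444 + 0.444 + 1.778 + 9.000 = 24.667
σ = √24.667 = 4.967 days

4.97 days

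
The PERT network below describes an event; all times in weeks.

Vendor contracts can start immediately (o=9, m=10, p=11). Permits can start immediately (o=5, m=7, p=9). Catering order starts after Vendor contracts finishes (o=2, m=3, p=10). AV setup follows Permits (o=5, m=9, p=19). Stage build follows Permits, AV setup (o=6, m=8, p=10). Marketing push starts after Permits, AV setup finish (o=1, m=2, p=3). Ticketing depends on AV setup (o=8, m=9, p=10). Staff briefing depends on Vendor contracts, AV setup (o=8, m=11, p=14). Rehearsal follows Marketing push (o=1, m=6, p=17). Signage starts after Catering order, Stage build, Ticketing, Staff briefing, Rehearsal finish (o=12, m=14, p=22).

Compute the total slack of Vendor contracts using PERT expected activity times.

7 weeks

te_Vendor contracts = (9 + 4·10 + 11)/6 = 60/6 = 10
te_Permits = (5 + 4·7 + 9)/6 = 42/6 = 7
te_Catering order = (2 + 4·3 + 10)/6 = 24/6 = 4
te_AV setup = (5 + 4·9 + 19)/6 = 60/6 = 10
te_Stage build = (6 + 4·8 + 10)/6 = 48/6 = 8
te_Marketing push = (1 + 4·2 + 3)/6 = 12/6 = 2
te_Ticketing = (8 + 4·9 + 10)/6 = 54/6 = 9
te_Staff briefing = (8 + 4·11 + 14)/6 = 66/6 = 11
te_Rehearsal = (1 + 4·6 + 17)/6 = 42/6 = 7
te_Signage = (12 + 4·14 + 22)/6 = 90/6 = 15

Forward pass:
ES_Vendor contracts = 0; EF_Vendor contracts = 10
ES_Permits = 0; EF_Permits = 7
ES_Catering order = 10; EF_Catering order = 10+4 = 14
ES_AV setup = 7; EF_AV setup = 7+10 = 17
ES_Stage build = max(EF_Permits=7, EF_AV setup=17) = 17; EF_Stage build = 17+8 = 25
ES_Marketing push = max(EF_Permits=7, EF_AV setup=17) = 17; EF_Marketing push = 17+2 = 19
ES_Ticketing = 17; EF_Ticketing = 17+9 = 26
ES_Staff briefing = max(EF_Vendor contracts=10, EF_AV setup=17) = 17; EF_Staff briefing = 17+11 = 28
ES_Rehearsal = 19; EF_Rehearsal = 19+7 = 26
ES_Signage = max(EF_Catering order=14, EF_Stage build=25, EF_Ticketing=26, EF_Staff briefing=28, EF_Rehearsal=26) = 28; EF_Signage = 28+15 = 43
Expected project duration μ = 43 weeks. Critical path: Permits → AV setup → Staff briefing → Signage.

Backward pass:
LF_Signage = 43; LS_Signage = 43−15 = 28
LF_Rehearsal = LS_Signage = 28; LS_Rehearsal = 28−7 = 21
LF_Staff briefing = LS_Signage = 28; LS_Staff briefing = 28−11 = 17
LF_Ticketing = LS_Signage = 28; LS_Ticketing = 28−9 = 19
LF_Marketing push = LS_Rehearsal = 21; LS_Marketing push = 21−2 = 19
LF_Stage build = LS_Signage = 28; LS_Stage build = 28−8 = 20
LF_AV setup = min(LS_Stage build=20, LS_Marketing push=19, LS_Ticketing=19, LS_Staff briefing=17) = 17; LS_AV setup = 17−10 = 7
LF_Catering order = LS_Signage = 28; LS_Catering order = 28−4 = 24
LF_Permits = min(LS_AV setup=7, LS_Stage build=20, LS_Marketing push=19) = 7; LS_Permits = 7−7 = 0
LF_Vendor contracts = min(LS_Catering order=24, LS_Staff briefing=17) = 17; LS_Vendor contracts = 17−10 = 7
Slack_Vendor contracts = LS_Vendor contracts − ES_Vendor contracts = 7 − 0 = 7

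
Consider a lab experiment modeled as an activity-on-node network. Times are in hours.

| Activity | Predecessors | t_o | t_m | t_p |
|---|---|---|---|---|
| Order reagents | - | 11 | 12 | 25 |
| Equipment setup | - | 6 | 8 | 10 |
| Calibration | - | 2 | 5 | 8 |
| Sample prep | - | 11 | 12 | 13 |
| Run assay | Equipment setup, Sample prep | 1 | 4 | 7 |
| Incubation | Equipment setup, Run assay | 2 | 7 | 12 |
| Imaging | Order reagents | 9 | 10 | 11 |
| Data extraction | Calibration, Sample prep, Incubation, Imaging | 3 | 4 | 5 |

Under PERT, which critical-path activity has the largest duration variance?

te_Order reagents = (11 + 4·12 + 25)/6 = 84/6 = 14; σ²_Order reagents = ((25−11)/6)² = 5.444
te_Equipment setup = (6 + 4·8 + 10)/6 = 48/6 = 8; σ²_Equipment setup = ((10−6)/6)² = 0.444
te_Calibration = (2 + 4·5 + 8)/6 = 30/6 = 5; σ²_Calibration = ((8−2)/6)² = 1.000
te_Sample prep = (11 + 4·12 + 13)/6 = 72/6 = 12; σ²_Sample prep = ((13−11)/6)² = 0.111
te_Run assay = (1 + 4·4 + 7)/6 = 24/6 = 4; σ²_Run assay = ((7−1)/6)² = 1.000
te_Incubation = (2 + 4·7 + 12)/6 = 42/6 = 7; σ²_Incubation = ((12−2)/6)² = 2.778
te_Imaging = (9 + 4·10 + 11)/6 = 60/6 = 10; σ²_Imaging = ((11−9)/6)² = 0.111
te_Data extraction = (3 + 4·4 + 5)/6 = 24/6 = 4; σ²_Data extraction = ((5−3)/6)² = 0.111

Forward pass:
ES_Order reagents = 0; EF_Order reagents = 14
ES_Equipment setup = 0; EF_Equipment setup = 8
ES_Calibration = 0; EF_Calibration = 5
ES_Sample prep = 0; EF_Sample prep = 12
ES_Run assay = max(EF_Equipment setup=8, EF_Sample prep=12) = 12; EF_Run assay = 12+4 = 16
ES_Incubation = max(EF_Equipment setup=8, EF_Run assay=16) = 16; EF_Incubation = 16+7 = 23
ES_Imaging = 14; EF_Imaging = 14+10 = 24
ES_Data extraction = max(EF_Calibration=5, EF_Sample prep=12, EF_Incubation=23, EF_Imaging=24) = 24; EF_Data extraction = 24+4 = 28
Expected project duration μ = 28 hours. Critical path: Order reagents → Imaging → Data extraction.

Variances on critical path: σ²_Order reagents=5.444, σ²_Imaging=0.111, σ²_Data extraction=0.111.
Largest is σ²_Order reagents = 5.444.

Order reagents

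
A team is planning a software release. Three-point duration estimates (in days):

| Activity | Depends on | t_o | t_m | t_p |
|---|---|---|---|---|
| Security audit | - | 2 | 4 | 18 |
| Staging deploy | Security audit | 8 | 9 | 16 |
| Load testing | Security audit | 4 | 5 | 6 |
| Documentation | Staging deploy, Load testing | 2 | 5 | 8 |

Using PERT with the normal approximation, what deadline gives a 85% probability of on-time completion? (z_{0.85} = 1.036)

24.3 days

te_Security audit = (2 + 4·4 + 18)/6 = 36/6 = 6; σ²_Security audit = ((18−2)/6)² = 7.111
te_Staging deploy = (8 + 4·9 + 16)/6 = 60/6 = 10; σ²_Staging deploy = ((16−8)/6)² = 1.778
te_Load testing = (4 + 4·5 + 6)/6 = 30/6 = 5; σ²_Load testing = ((6−4)/6)² = 0.111
te_Documentation = (2 + 4·5 + 8)/6 = 30/6 = 5; σ²_Documentation = ((8−2)/6)² = 1.000

Forward pass:
ES_Security audit = 0; EF_Security audit = 6
ES_Staging deploy = 6; EF_Staging deploy = 6+10 = 16
ES_Load testing = 6; EF_Load testing = 6+5 = 11
ES_Documentation = max(EF_Staging deploy=16, EF_Load testing=11) = 16; EF_Documentation = 16+5 = 21
Expected project duration μ = 21 days. Critical path: Security audit → Staging deploy → Documentation.

Variance along critical path = 7.111 + 1.778 + 1.000 = 9.889; σ = 3.145 days.
D = μ + z·σ = 21 + 1.036·3.145 = 24.3 days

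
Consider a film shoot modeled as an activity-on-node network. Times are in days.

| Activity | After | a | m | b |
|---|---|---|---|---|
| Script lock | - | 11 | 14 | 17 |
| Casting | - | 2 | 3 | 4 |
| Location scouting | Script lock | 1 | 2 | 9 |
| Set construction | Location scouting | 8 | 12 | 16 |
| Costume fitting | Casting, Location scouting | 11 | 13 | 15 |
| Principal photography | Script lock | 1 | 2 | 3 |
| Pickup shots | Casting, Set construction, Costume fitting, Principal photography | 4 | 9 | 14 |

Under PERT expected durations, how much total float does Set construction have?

te_Script lock = (11 + 4·14 + 17)/6 = 84/6 = 14
te_Casting = (2 + 4·3 + 4)/6 = 18/6 = 3
te_Location scouting = (1 + 4·2 + 9)/6 = 18/6 = 3
te_Set construction = (8 + 4·12 + 16)/6 = 72/6 = 12
te_Costume fitting = (11 + 4·13 + 15)/6 = 78/6 = 13
te_Principal photography = (1 + 4·2 + 3)/6 = 12/6 = 2
te_Pickup shots = (4 + 4·9 + 14)/6 = 54/6 = 9

Forward pass:
ES_Script lock = 0; EF_Script lock = 14
ES_Casting = 0; EF_Casting = 3
ES_Location scouting = 14; EF_Location scouting = 14+3 = 17
ES_Set construction = 17; EF_Set construction = 17+12 = 29
ES_Costume fitting = max(EF_Casting=3, EF_Location scouting=17) = 17; EF_Costume fitting = 17+13 = 30
ES_Principal photography = 14; EF_Principal photography = 14+2 = 16
ES_Pickup shots = max(EF_Casting=3, EF_Set construction=29, EF_Costume fitting=30, EF_Principal photography=16) = 30; EF_Pickup shots = 30+9 = 39
Expected project duration μ = 39 days. Critical path: Script lock → Location scouting → Costume fitting → Pickup shots.

Backward pass:
LF_Pickup shots = 39; LS_Pickup shots = 39−9 = 30
LF_Principal photography = LS_Pickup shots = 30; LS_Principal photography = 30−2 = 28
LF_Costume fitting = LS_Pickup shots = 30; LS_Costume fitting = 30−13 = 17
LF_Set construction = LS_Pickup shots = 30; LS_Set construction = 30−12 = 18
LF_Location scouting = min(LS_Set construction=18, LS_Costume fitting=17) = 17; LS_Location scouting = 17−3 = 14
LF_Casting = min(LS_Costume fitting=17, LS_Pickup shots=30) = 17; LS_Casting = 17−3 = 14
LF_Script lock = min(LS_Location scouting=14, LS_Principal photography=28) = 14; LS_Script lock = 14−14 = 0
Slack_Set construction = LS_Set construction − ES_Set construction = 18 − 17 = 1

1 days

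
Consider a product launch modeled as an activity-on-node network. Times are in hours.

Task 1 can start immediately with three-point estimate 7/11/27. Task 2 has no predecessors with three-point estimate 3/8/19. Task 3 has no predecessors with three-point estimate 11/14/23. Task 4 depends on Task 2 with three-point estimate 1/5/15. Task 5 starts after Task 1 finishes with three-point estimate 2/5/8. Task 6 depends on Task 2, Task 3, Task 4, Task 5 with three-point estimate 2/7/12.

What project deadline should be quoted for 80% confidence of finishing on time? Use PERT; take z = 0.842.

te_Task 1 = (7 + 4·11 + 27)/6 = 78/6 = 13; σ²_Task 1 = ((27−7)/6)² = 11.111
te_Task 2 = (3 + 4·8 + 19)/6 = 54/6 = 9; σ²_Task 2 = ((19−3)/6)² = 7.111
te_Task 3 = (11 + 4·14 + 23)/6 = 90/6 = 15; σ²_Task 3 = ((23−11)/6)² = 4.000
te_Task 4 = (1 + 4·5 + 15)/6 = 36/6 = 6; σ²_Task 4 = ((15−1)/6)² = 5.444
te_Task 5 = (2 + 4·5 + 8)/6 = 30/6 = 5; σ²_Task 5 = ((8−2)/6)² = 1.000
te_Task 6 = (2 + 4·7 + 12)/6 = 42/6 = 7; σ²_Task 6 = ((12−2)/6)² = 2.778

Forward pass:
ES_Task 1 = 0; EF_Task 1 = 13
ES_Task 2 = 0; EF_Task 2 = 9
ES_Task 3 = 0; EF_Task 3 = 15
ES_Task 4 = 9; EF_Task 4 = 9+6 = 15
ES_Task 5 = 13; EF_Task 5 = 13+5 = 18
ES_Task 6 = max(EF_Task 2=9, EF_Task 3=15, EF_Task 4=15, EF_Task 5=18) = 18; EF_Task 6 = 18+7 = 25
Expected project duration μ = 25 hours. Critical path: Task 1 → Task 5 → Task 6.

Variance along critical path = 11.111 + 1.000 + 2.778 = 14.889; σ = 3.859 hours.
D = μ + z·σ = 25 + 0.842·3.859 = 28.2 hours

28.2 hours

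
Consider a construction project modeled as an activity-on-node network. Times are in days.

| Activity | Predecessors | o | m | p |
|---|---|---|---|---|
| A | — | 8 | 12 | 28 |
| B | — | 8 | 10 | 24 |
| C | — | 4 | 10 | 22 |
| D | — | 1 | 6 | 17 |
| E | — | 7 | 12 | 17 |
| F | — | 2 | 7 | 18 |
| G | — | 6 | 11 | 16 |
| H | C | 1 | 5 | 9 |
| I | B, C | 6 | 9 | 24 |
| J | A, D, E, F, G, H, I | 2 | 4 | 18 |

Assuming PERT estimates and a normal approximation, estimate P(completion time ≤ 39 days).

te_A = (8 + 4·12 + 28)/6 = 84/6 = 14; σ²_A = ((28−8)/6)² = 11.111
te_B = (8 + 4·10 + 24)/6 = 72/6 = 12; σ²_B = ((24−8)/6)² = 7.111
te_C = (4 + 4·10 + 22)/6 = 66/6 = 11; σ²_C = ((22−4)/6)² = 9.000
te_D = (1 + 4·6 + 17)/6 = 42/6 = 7; σ²_D = ((17−1)/6)² = 7.111
te_E = (7 + 4·12 + 17)/6 = 72/6 = 12; σ²_E = ((17−7)/6)² = 2.778
te_F = (2 + 4·7 + 18)/6 = 48/6 = 8; σ²_F = ((18−2)/6)² = 7.111
te_G = (6 + 4·11 + 16)/6 = 66/6 = 11; σ²_G = ((16−6)/6)² = 2.778
te_H = (1 + 4·5 + 9)/6 = 30/6 = 5; σ²_H = ((9−1)/6)² = 1.778
te_I = (6 + 4·9 + 24)/6 = 66/6 = 11; σ²_I = ((24−6)/6)² = 9.000
te_J = (2 + 4·4 + 18)/6 = 36/6 = 6; σ²_J = ((18−2)/6)² = 7.111

Forward pass:
ES_A = 0; EF_A = 14
ES_B = 0; EF_B = 12
ES_C = 0; EF_C = 11
ES_D = 0; EF_D = 7
ES_E = 0; EF_E = 12
ES_F = 0; EF_F = 8
ES_G = 0; EF_G = 11
ES_H = 11; EF_H = 11+5 = 16
ES_I = max(EF_B=12, EF_C=11) = 12; EF_I = 12+11 = 23
ES_J = max(EF_A=14, EF_D=7, EF_E=12, EF_F=8, EF_G=11, EF_H=16, EF_I=23) = 23; EF_J = 23+6 = 29
Expected project duration μ = 29 days. Critical path: B → I → J.

Variance along critical path = 7.111 + 9.000 + 7.111 = 23.222; σ = √23.222 = 4.819 days.
Z = (39 − 29) / 4.819 = 2.075
P(T ≤ 39) = Φ(2.075) ≈ 0.981

0.981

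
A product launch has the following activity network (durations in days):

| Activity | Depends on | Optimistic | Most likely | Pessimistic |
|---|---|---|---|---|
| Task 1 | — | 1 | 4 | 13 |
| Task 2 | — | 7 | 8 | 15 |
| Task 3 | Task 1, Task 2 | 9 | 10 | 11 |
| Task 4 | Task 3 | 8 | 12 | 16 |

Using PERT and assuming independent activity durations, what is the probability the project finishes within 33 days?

0.852

te_Task 1 = (1 + 4·4 + 13)/6 = 30/6 = 5; σ²_Task 1 = ((13−1)/6)² = 4.000
te_Task 2 = (7 + 4·8 + 15)/6 = 54/6 = 9; σ²_Task 2 = ((15−7)/6)² = 1.778
te_Task 3 = (9 + 4·10 + 11)/6 = 60/6 = 10; σ²_Task 3 = ((11−9)/6)² = 0.111
te_Task 4 = (8 + 4·12 + 16)/6 = 72/6 = 12; σ²_Task 4 = ((16−8)/6)² = 1.778

Forward pass:
ES_Task 1 = 0; EF_Task 1 = 5
ES_Task 2 = 0; EF_Task 2 = 9
ES_Task 3 = max(EF_Task 1=5, EF_Task 2=9) = 9; EF_Task 3 = 9+10 = 19
ES_Task 4 = 19; EF_Task 4 = 19+12 = 31
Expected project duration μ = 31 days. Critical path: Task 2 → Task 3 → Task 4.

Variance along critical path = 1.778 + 0.111 + 1.778 = 3.667; σ = √3.667 = 1.915 days.
Z = (33 − 31) / 1.915 = 1.044
P(T ≤ 33) = Φ(1.044) ≈ 0.852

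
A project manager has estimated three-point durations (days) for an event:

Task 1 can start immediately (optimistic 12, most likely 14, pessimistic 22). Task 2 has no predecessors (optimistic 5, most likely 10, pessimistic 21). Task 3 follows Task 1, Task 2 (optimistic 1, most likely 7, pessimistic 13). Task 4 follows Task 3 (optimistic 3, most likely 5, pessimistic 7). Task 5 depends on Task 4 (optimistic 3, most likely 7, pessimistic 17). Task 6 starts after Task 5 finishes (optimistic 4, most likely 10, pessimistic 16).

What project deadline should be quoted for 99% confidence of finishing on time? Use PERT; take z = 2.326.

te_Task 1 = (12 + 4·14 + 22)/6 = 90/6 = 15; σ²_Task 1 = ((22−12)/6)² = 2.778
te_Task 2 = (5 + 4·10 + 21)/6 = 66/6 = 11; σ²_Task 2 = ((21−5)/6)² = 7.111
te_Task 3 = (1 + 4·7 + 13)/6 = 42/6 = 7; σ²_Task 3 = ((13−1)/6)² = 4.000
te_Task 4 = (3 + 4·5 + 7)/6 = 30/6 = 5; σ²_Task 4 = ((7−3)/6)² = 0.444
te_Task 5 = (3 + 4·7 + 17)/6 = 48/6 = 8; σ²_Task 5 = ((17−3)/6)² = 5.444
te_Task 6 = (4 + 4·10 + 16)/6 = 60/6 = 10; σ²_Task 6 = ((16−4)/6)² = 4.000

Forward pass:
ES_Task 1 = 0; EF_Task 1 = 15
ES_Task 2 = 0; EF_Task 2 = 11
ES_Task 3 = max(EF_Task 1=15, EF_Task 2=11) = 15; EF_Task 3 = 15+7 = 22
ES_Task 4 = 22; EF_Task 4 = 22+5 = 27
ES_Task 5 = 27; EF_Task 5 = 27+8 = 35
ES_Task 6 = 35; EF_Task 6 = 35+10 = 45
Expected project duration μ = 45 days. Critical path: Task 1 → Task 3 → Task 4 → Task 5 → Task 6.

Variance along critical path = 2.778 + 4.000 + 0.444 + 5.444 + 4.000 = 16.667; σ = 4.082 days.
D = μ + z·σ = 45 + 2.326·4.082 = 54.5 days

54.5 days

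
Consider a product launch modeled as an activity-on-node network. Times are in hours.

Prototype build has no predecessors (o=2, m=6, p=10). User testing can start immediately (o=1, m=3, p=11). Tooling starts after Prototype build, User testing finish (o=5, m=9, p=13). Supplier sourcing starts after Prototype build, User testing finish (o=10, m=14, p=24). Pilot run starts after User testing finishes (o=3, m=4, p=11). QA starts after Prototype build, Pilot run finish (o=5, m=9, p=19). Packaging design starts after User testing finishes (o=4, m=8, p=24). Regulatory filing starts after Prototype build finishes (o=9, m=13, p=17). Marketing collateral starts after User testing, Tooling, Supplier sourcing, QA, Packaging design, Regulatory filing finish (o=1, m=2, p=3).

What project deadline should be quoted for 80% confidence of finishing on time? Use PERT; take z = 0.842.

te_Prototype build = (2 + 4·6 + 10)/6 = 36/6 = 6; σ²_Prototype build = ((10−2)/6)² = 1.778
te_User testing = (1 + 4·3 + 11)/6 = 24/6 = 4; σ²_User testing = ((11−1)/6)² = 2.778
te_Tooling = (5 + 4·9 + 13)/6 = 54/6 = 9; σ²_Tooling = ((13−5)/6)² = 1.778
te_Supplier sourcing = (10 + 4·14 + 24)/6 = 90/6 = 15; σ²_Supplier sourcing = ((24−10)/6)² = 5.444
te_Pilot run = (3 + 4·4 + 11)/6 = 30/6 = 5; σ²_Pilot run = ((11−3)/6)² = 1.778
te_QA = (5 + 4·9 + 19)/6 = 60/6 = 10; σ²_QA = ((19−5)/6)² = 5.444
te_Packaging design = (4 + 4·8 + 24)/6 = 60/6 = 10; σ²_Packaging design = ((24−4)/6)² = 11.111
te_Regulatory filing = (9 + 4·13 + 17)/6 = 78/6 = 13; σ²_Regulatory filing = ((17−9)/6)² = 1.778
te_Marketing collateral = (1 + 4·2 + 3)/6 = 12/6 = 2; σ²_Marketing collateral = ((3−1)/6)² = 0.111

Forward pass:
ES_Prototype build = 0; EF_Prototype build = 6
ES_User testing = 0; EF_User testing = 4
ES_Tooling = max(EF_Prototype build=6, EF_User testing=4) = 6; EF_Tooling = 6+9 = 15
ES_Supplier sourcing = max(EF_Prototype build=6, EF_User testing=4) = 6; EF_Supplier sourcing = 6+15 = 21
ES_Pilot run = 4; EF_Pilot run = 4+5 = 9
ES_QA = max(EF_Prototype build=6, EF_Pilot run=9) = 9; EF_QA = 9+10 = 19
ES_Packaging design = 4; EF_Packaging design = 4+10 = 14
ES_Regulatory filing = 6; EF_Regulatory filing = 6+13 = 19
ES_Marketing collateral = max(EF_User testing=4, EF_Tooling=15, EF_Supplier sourcing=21, EF_QA=19, EF_Packaging design=14, EF_Regulatory filing=19) = 21; EF_Marketing collateral = 21+2 = 23
Expected project duration μ = 23 hours. Critical path: Prototype build → Supplier sourcing → Marketing collateral.

Variance along critical path = 1.778 + 5.444 + 0.111 = 7.333; σ = 2.708 hours.
D = μ + z·σ = 23 + 0.842·2.708 = 25.3 hours

25.3 hours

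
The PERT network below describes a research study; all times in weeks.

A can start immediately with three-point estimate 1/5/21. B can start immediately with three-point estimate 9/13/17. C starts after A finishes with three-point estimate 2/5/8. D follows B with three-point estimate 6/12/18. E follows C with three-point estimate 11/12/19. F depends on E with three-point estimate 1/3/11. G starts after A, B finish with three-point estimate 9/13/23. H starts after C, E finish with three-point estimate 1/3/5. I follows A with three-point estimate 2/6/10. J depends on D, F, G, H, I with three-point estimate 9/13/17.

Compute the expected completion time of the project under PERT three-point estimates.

te_A = (1 + 4·5 + 21)/6 = 42/6 = 7
te_B = (9 + 4·13 + 17)/6 = 78/6 = 13
te_C = (2 + 4·5 + 8)/6 = 30/6 = 5
te_D = (6 + 4·12 + 18)/6 = 72/6 = 12
te_E = (11 + 4·12 + 19)/6 = 78/6 = 13
te_F = (1 + 4·3 + 11)/6 = 24/6 = 4
te_G = (9 + 4·13 + 23)/6 = 84/6 = 14
te_H = (1 + 4·3 + 5)/6 = 18/6 = 3
te_I = (2 + 4·6 + 10)/6 = 36/6 = 6
te_J = (9 + 4·13 + 17)/6 = 78/6 = 13

Forward pass:
ES_A = 0; EF_A = 7
ES_B = 0; EF_B = 13
ES_C = 7; EF_C = 7+5 = 12
ES_D = 13; EF_D = 13+12 = 25
ES_E = 12; EF_E = 12+13 = 25
ES_F = 25; EF_F = 25+4 = 29
ES_G = max(EF_A=7, EF_B=13) = 13; EF_G = 13+14 = 27
ES_H = max(EF_C=12, EF_E=25) = 25; EF_H = 25+3 = 28
ES_I = 7; EF_I = 7+6 = 13
ES_J = max(EF_D=25, EF_F=29, EF_G=27, EF_H=28, EF_I=13) = 29; EF_J = 29+13 = 42
Expected project duration μ = 42 weeks. Critical path: A → C → E → F → J.

42 weeks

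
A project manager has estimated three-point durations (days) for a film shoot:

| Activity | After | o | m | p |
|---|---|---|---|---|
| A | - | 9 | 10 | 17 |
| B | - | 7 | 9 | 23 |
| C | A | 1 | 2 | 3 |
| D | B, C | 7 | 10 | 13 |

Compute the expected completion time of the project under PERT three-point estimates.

te_A = (9 + 4·10 + 17)/6 = 66/6 = 11
te_B = (7 + 4·9 + 23)/6 = 66/6 = 11
te_C = (1 + 4·2 + 3)/6 = 12/6 = 2
te_D = (7 + 4·10 + 13)/6 = 60/6 = 10

Forward pass:
ES_A = 0; EF_A = 11
ES_B = 0; EF_B = 11
ES_C = 11; EF_C = 11+2 = 13
ES_D = max(EF_B=11, EF_C=13) = 13; EF_D = 13+10 = 23
Expected project duration μ = 23 days. Critical path: A → C → D.

23 days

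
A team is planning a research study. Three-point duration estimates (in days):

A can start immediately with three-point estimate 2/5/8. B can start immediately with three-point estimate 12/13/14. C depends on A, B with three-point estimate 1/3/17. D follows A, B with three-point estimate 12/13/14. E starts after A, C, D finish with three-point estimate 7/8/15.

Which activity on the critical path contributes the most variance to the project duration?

E

te_A = (2 + 4·5 + 8)/6 = 30/6 = 5; σ²_A = ((8−2)/6)² = 1.000
te_B = (12 + 4·13 + 14)/6 = 78/6 = 13; σ²_B = ((14−12)/6)² = 0.111
te_C = (1 + 4·3 + 17)/6 = 30/6 = 5; σ²_C = ((17−1)/6)² = 7.111
te_D = (12 + 4·13 + 14)/6 = 78/6 = 13; σ²_D = ((14−12)/6)² = 0.111
te_E = (7 + 4·8 + 15)/6 = 54/6 = 9; σ²_E = ((15−7)/6)² = 1.778

Forward pass:
ES_A = 0; EF_A = 5
ES_B = 0; EF_B = 13
ES_C = max(EF_A=5, EF_B=13) = 13; EF_C = 13+5 = 18
ES_D = max(EF_A=5, EF_B=13) = 13; EF_D = 13+13 = 26
ES_E = max(EF_A=5, EF_C=18, EF_D=26) = 26; EF_E = 26+9 = 35
Expected project duration μ = 35 days. Critical path: B → D → E.

Variances on critical path: σ²_B=0.111, σ²_D=0.111, σ²_E=1.778.
Largest is σ²_E = 1.778.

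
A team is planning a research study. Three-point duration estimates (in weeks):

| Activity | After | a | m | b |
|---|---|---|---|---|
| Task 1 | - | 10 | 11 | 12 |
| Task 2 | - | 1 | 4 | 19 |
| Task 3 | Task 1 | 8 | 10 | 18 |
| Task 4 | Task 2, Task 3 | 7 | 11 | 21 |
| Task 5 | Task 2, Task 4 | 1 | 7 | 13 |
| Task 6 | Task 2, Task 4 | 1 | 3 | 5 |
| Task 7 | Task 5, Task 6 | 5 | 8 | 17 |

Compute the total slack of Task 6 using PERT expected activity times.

4 weeks

te_Task 1 = (10 + 4·11 + 12)/6 = 66/6 = 11
te_Task 2 = (1 + 4·4 + 19)/6 = 36/6 = 6
te_Task 3 = (8 + 4·10 + 18)/6 = 66/6 = 11
te_Task 4 = (7 + 4·11 + 21)/6 = 72/6 = 12
te_Task 5 = (1 + 4·7 + 13)/6 = 42/6 = 7
te_Task 6 = (1 + 4·3 + 5)/6 = 18/6 = 3
te_Task 7 = (5 + 4·8 + 17)/6 = 54/6 = 9

Forward pass:
ES_Task 1 = 0; EF_Task 1 = 11
ES_Task 2 = 0; EF_Task 2 = 6
ES_Task 3 = 11; EF_Task 3 = 11+11 = 22
ES_Task 4 = max(EF_Task 2=6, EF_Task 3=22) = 22; EF_Task 4 = 22+12 = 34
ES_Task 5 = max(EF_Task 2=6, EF_Task 4=34) = 34; EF_Task 5 = 34+7 = 41
ES_Task 6 = max(EF_Task 2=6, EF_Task 4=34) = 34; EF_Task 6 = 34+3 = 37
ES_Task 7 = max(EF_Task 5=41, EF_Task 6=37) = 41; EF_Task 7 = 41+9 = 50
Expected project duration μ = 50 weeks. Critical path: Task 1 → Task 3 → Task 4 → Task 5 → Task 7.

Backward pass:
LF_Task 7 = 50; LS_Task 7 = 50−9 = 41
LF_Task 6 = LS_Task 7 = 41; LS_Task 6 = 41−3 = 38
LF_Task 5 = LS_Task 7 = 41; LS_Task 5 = 41−7 = 34
LF_Task 4 = min(LS_Task 5=34, LS_Task 6=38) = 34; LS_Task 4 = 34−12 = 22
LF_Task 3 = LS_Task 4 = 22; LS_Task 3 = 22−11 = 11
LF_Task 2 = min(LS_Task 4=22, LS_Task 5=34, LS_Task 6=38) = 22; LS_Task 2 = 22−6 = 16
LF_Task 1 = LS_Task 3 = 11; LS_Task 1 = 11−11 = 0
Slack_Task 6 = LS_Task 6 − ES_Task 6 = 38 − 34 = 4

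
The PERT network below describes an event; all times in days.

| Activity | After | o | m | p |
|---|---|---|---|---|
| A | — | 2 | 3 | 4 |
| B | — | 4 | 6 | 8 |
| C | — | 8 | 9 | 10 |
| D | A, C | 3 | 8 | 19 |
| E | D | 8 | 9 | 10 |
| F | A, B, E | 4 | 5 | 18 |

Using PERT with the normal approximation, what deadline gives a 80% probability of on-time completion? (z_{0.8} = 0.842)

te_A = (2 + 4·3 + 4)/6 = 18/6 = 3; σ²_A = ((4−2)/6)² = 0.111
te_B = (4 + 4·6 + 8)/6 = 36/6 = 6; σ²_B = ((8−4)/6)² = 0.444
te_C = (8 + 4·9 + 10)/6 = 54/6 = 9; σ²_C = ((10−8)/6)² = 0.111
te_D = (3 + 4·8 + 19)/6 = 54/6 = 9; σ²_D = ((19−3)/6)² = 7.111
te_E = (8 + 4·9 + 10)/6 = 54/6 = 9; σ²_E = ((10−8)/6)² = 0.111
te_F = (4 + 4·5 + 18)/6 = 42/6 = 7; σ²_F = ((18−4)/6)² = 5.444

Forward pass:
ES_A = 0; EF_A = 3
ES_B = 0; EF_B = 6
ES_C = 0; EF_C = 9
ES_D = max(EF_A=3, EF_C=9) = 9; EF_D = 9+9 = 18
ES_E = 18; EF_E = 18+9 = 27
ES_F = max(EF_A=3, EF_B=6, EF_E=27) = 27; EF_F = 27+7 = 34
Expected project duration μ = 34 days. Critical path: C → D → E → F.

Variance along critical path = 0.111 + 7.111 + 0.111 + 5.444 = 12.778; σ = 3.575 days.
D = μ + z·σ = 34 + 0.842·3.575 = 37.0 days

37.0 days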